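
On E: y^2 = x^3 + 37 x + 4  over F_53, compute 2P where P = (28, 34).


Doubling: s = (3 x1^2 + a) / (2 y1)
s = (3*28^2 + 37) / (2*34) mod 53 = 25
x3 = s^2 - 2 x1 mod 53 = 25^2 - 2*28 = 39
y3 = s (x1 - x3) - y1 mod 53 = 25 * (28 - 39) - 34 = 9

2P = (39, 9)


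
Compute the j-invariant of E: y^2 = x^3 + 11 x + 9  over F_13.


Delta = -16(4 a^3 + 27 b^2) mod 13 = 9
-1728 * (4 a)^3 = -1728 * (4*11)^3 mod 13 = 8
j = 8 * 9^(-1) mod 13 = 11

j = 11 (mod 13)


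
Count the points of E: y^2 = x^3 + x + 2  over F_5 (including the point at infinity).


For each x in F_5, count y with y^2 = x^3 + 1 x + 2 mod 5:
  x = 1: RHS = 4, y in [2, 3]  -> 2 point(s)
  x = 4: RHS = 0, y in [0]  -> 1 point(s)
Affine points: 3. Add the point at infinity: total = 4.

#E(F_5) = 4


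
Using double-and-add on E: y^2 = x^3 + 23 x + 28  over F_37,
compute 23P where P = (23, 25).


k = 23 = 10111_2 (binary, LSB first: 11101)
Double-and-add from P = (23, 25):
  bit 0 = 1: acc = O + (23, 25) = (23, 25)
  bit 1 = 1: acc = (23, 25) + (17, 35) = (8, 24)
  bit 2 = 1: acc = (8, 24) + (31, 9) = (5, 3)
  bit 3 = 0: acc unchanged = (5, 3)
  bit 4 = 1: acc = (5, 3) + (35, 14) = (4, 6)

23P = (4, 6)


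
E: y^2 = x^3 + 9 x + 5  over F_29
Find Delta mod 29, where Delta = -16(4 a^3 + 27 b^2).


4 a^3 + 27 b^2 = 4*9^3 + 27*5^2 = 2916 + 675 = 3591
Delta = -16 * (3591) = -57456
Delta mod 29 = 22

Delta = 22 (mod 29)


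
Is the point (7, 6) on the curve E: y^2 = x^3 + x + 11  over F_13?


Check whether y^2 = x^3 + 1 x + 11 (mod 13) for (x, y) = (7, 6).
LHS: y^2 = 6^2 mod 13 = 10
RHS: x^3 + 1 x + 11 = 7^3 + 1*7 + 11 mod 13 = 10
LHS = RHS

Yes, on the curve


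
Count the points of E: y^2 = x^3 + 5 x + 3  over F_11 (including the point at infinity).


For each x in F_11, count y with y^2 = x^3 + 5 x + 3 mod 11:
  x = 0: RHS = 3, y in [5, 6]  -> 2 point(s)
  x = 1: RHS = 9, y in [3, 8]  -> 2 point(s)
  x = 3: RHS = 1, y in [1, 10]  -> 2 point(s)
  x = 8: RHS = 5, y in [4, 7]  -> 2 point(s)
Affine points: 8. Add the point at infinity: total = 9.

#E(F_11) = 9


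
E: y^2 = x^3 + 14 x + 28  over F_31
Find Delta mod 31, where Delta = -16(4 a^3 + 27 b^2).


4 a^3 + 27 b^2 = 4*14^3 + 27*28^2 = 10976 + 21168 = 32144
Delta = -16 * (32144) = -514304
Delta mod 31 = 17

Delta = 17 (mod 31)


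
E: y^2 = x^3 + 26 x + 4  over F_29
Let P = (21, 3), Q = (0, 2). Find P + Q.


P != Q, so use the chord formula.
s = (y2 - y1) / (x2 - x1) = (28) / (8) mod 29 = 18
x3 = s^2 - x1 - x2 mod 29 = 18^2 - 21 - 0 = 13
y3 = s (x1 - x3) - y1 mod 29 = 18 * (21 - 13) - 3 = 25

P + Q = (13, 25)


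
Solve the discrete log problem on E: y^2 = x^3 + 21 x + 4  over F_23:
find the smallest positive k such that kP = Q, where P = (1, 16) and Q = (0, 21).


Enumerate multiples of P until we hit Q = (0, 21):
  1P = (1, 16)
  2P = (0, 2)
  3P = (11, 5)
  4P = (6, 1)
  5P = (2, 10)
  6P = (10, 15)
  7P = (14, 11)
  8P = (14, 12)
  9P = (10, 8)
  10P = (2, 13)
  11P = (6, 22)
  12P = (11, 18)
  13P = (0, 21)
Match found at i = 13.

k = 13


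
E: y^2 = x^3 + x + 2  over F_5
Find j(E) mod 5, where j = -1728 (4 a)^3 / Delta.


Delta = -16(4 a^3 + 27 b^2) mod 5 = 3
-1728 * (4 a)^3 = -1728 * (4*1)^3 mod 5 = 3
j = 3 * 3^(-1) mod 5 = 1

j = 1 (mod 5)


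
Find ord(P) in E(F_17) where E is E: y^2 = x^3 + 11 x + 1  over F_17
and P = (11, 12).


Compute successive multiples of P until we hit O:
  1P = (11, 12)
  2P = (12, 5)
  3P = (9, 8)
  4P = (1, 8)
  5P = (14, 14)
  6P = (0, 1)
  7P = (7, 9)
  8P = (7, 8)
  ... (continuing to 15P)
  15P = O

ord(P) = 15


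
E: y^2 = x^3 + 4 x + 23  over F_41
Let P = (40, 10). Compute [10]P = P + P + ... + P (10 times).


k = 10 = 1010_2 (binary, LSB first: 0101)
Double-and-add from P = (40, 10):
  bit 0 = 0: acc unchanged = O
  bit 1 = 1: acc = O + (34, 29) = (34, 29)
  bit 2 = 0: acc unchanged = (34, 29)
  bit 3 = 1: acc = (34, 29) + (17, 24) = (23, 8)

10P = (23, 8)


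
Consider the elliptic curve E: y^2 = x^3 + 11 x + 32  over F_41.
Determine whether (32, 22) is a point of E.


Check whether y^2 = x^3 + 11 x + 32 (mod 41) for (x, y) = (32, 22).
LHS: y^2 = 22^2 mod 41 = 33
RHS: x^3 + 11 x + 32 = 32^3 + 11*32 + 32 mod 41 = 24
LHS != RHS

No, not on the curve


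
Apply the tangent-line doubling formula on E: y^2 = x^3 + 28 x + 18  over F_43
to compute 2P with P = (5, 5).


Doubling: s = (3 x1^2 + a) / (2 y1)
s = (3*5^2 + 28) / (2*5) mod 43 = 6
x3 = s^2 - 2 x1 mod 43 = 6^2 - 2*5 = 26
y3 = s (x1 - x3) - y1 mod 43 = 6 * (5 - 26) - 5 = 41

2P = (26, 41)


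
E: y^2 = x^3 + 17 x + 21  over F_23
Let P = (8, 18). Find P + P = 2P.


Doubling: s = (3 x1^2 + a) / (2 y1)
s = (3*8^2 + 17) / (2*18) mod 23 = 9
x3 = s^2 - 2 x1 mod 23 = 9^2 - 2*8 = 19
y3 = s (x1 - x3) - y1 mod 23 = 9 * (8 - 19) - 18 = 21

2P = (19, 21)


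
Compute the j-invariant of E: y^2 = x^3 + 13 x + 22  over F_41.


Delta = -16(4 a^3 + 27 b^2) mod 41 = 34
-1728 * (4 a)^3 = -1728 * (4*13)^3 mod 41 = 9
j = 9 * 34^(-1) mod 41 = 28

j = 28 (mod 41)


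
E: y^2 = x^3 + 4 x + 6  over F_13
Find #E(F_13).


For each x in F_13, count y with y^2 = x^3 + 4 x + 6 mod 13:
  x = 2: RHS = 9, y in [3, 10]  -> 2 point(s)
  x = 6: RHS = 12, y in [5, 8]  -> 2 point(s)
  x = 7: RHS = 0, y in [0]  -> 1 point(s)
  x = 8: RHS = 4, y in [2, 11]  -> 2 point(s)
  x = 9: RHS = 4, y in [2, 11]  -> 2 point(s)
  x = 11: RHS = 3, y in [4, 9]  -> 2 point(s)
  x = 12: RHS = 1, y in [1, 12]  -> 2 point(s)
Affine points: 13. Add the point at infinity: total = 14.

#E(F_13) = 14


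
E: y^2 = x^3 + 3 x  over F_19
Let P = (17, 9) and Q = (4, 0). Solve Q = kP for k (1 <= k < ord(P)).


Enumerate multiples of P until we hit Q = (4, 0):
  1P = (17, 9)
  2P = (1, 17)
  3P = (6, 14)
  4P = (5, 8)
  5P = (4, 0)
Match found at i = 5.

k = 5


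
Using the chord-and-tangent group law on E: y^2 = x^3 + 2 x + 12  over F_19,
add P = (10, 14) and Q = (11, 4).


P != Q, so use the chord formula.
s = (y2 - y1) / (x2 - x1) = (9) / (1) mod 19 = 9
x3 = s^2 - x1 - x2 mod 19 = 9^2 - 10 - 11 = 3
y3 = s (x1 - x3) - y1 mod 19 = 9 * (10 - 3) - 14 = 11

P + Q = (3, 11)


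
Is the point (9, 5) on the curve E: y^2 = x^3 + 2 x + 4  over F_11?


Check whether y^2 = x^3 + 2 x + 4 (mod 11) for (x, y) = (9, 5).
LHS: y^2 = 5^2 mod 11 = 3
RHS: x^3 + 2 x + 4 = 9^3 + 2*9 + 4 mod 11 = 3
LHS = RHS

Yes, on the curve


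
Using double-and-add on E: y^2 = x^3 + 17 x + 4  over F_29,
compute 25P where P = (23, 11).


k = 25 = 11001_2 (binary, LSB first: 10011)
Double-and-add from P = (23, 11):
  bit 0 = 1: acc = O + (23, 11) = (23, 11)
  bit 1 = 0: acc unchanged = (23, 11)
  bit 2 = 0: acc unchanged = (23, 11)
  bit 3 = 1: acc = (23, 11) + (15, 26) = (14, 12)
  bit 4 = 1: acc = (14, 12) + (22, 8) = (15, 3)

25P = (15, 3)


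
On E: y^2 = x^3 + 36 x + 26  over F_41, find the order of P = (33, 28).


Compute successive multiples of P until we hit O:
  1P = (33, 28)
  2P = (24, 35)
  3P = (17, 37)
  4P = (36, 7)
  5P = (21, 11)
  6P = (32, 11)
  7P = (19, 5)
  8P = (35, 39)
  ... (continuing to 31P)
  31P = O

ord(P) = 31


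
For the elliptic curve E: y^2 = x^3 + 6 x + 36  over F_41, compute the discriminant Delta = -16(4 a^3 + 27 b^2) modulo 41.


4 a^3 + 27 b^2 = 4*6^3 + 27*36^2 = 864 + 34992 = 35856
Delta = -16 * (35856) = -573696
Delta mod 41 = 17

Delta = 17 (mod 41)


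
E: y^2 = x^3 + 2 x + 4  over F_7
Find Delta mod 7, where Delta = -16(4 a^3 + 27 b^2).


4 a^3 + 27 b^2 = 4*2^3 + 27*4^2 = 32 + 432 = 464
Delta = -16 * (464) = -7424
Delta mod 7 = 3

Delta = 3 (mod 7)


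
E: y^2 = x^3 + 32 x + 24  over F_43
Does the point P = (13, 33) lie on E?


Check whether y^2 = x^3 + 32 x + 24 (mod 43) for (x, y) = (13, 33).
LHS: y^2 = 33^2 mod 43 = 14
RHS: x^3 + 32 x + 24 = 13^3 + 32*13 + 24 mod 43 = 14
LHS = RHS

Yes, on the curve


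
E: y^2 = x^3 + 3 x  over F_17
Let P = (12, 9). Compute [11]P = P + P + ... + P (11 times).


k = 11 = 1011_2 (binary, LSB first: 1101)
Double-and-add from P = (12, 9):
  bit 0 = 1: acc = O + (12, 9) = (12, 9)
  bit 1 = 1: acc = (12, 9) + (8, 14) = (6, 9)
  bit 2 = 0: acc unchanged = (6, 9)
  bit 3 = 1: acc = (6, 9) + (4, 5) = (11, 15)

11P = (11, 15)


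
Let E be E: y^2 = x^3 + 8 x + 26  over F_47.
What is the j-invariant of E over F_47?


Delta = -16(4 a^3 + 27 b^2) mod 47 = 17
-1728 * (4 a)^3 = -1728 * (4*8)^3 mod 47 = 5
j = 5 * 17^(-1) mod 47 = 39

j = 39 (mod 47)


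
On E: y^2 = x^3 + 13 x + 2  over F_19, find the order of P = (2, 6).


Compute successive multiples of P until we hit O:
  1P = (2, 6)
  2P = (1, 4)
  3P = (1, 15)
  4P = (2, 13)
  5P = O

ord(P) = 5


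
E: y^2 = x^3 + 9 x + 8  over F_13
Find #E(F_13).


For each x in F_13, count y with y^2 = x^3 + 9 x + 8 mod 13:
  x = 3: RHS = 10, y in [6, 7]  -> 2 point(s)
  x = 4: RHS = 4, y in [2, 11]  -> 2 point(s)
  x = 5: RHS = 9, y in [3, 10]  -> 2 point(s)
  x = 9: RHS = 12, y in [5, 8]  -> 2 point(s)
Affine points: 8. Add the point at infinity: total = 9.

#E(F_13) = 9


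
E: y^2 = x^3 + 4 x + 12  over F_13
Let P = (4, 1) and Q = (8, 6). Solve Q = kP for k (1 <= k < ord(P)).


Enumerate multiples of P until we hit Q = (8, 6):
  1P = (4, 1)
  2P = (5, 12)
  3P = (8, 7)
  4P = (0, 5)
  5P = (10, 5)
  6P = (11, 3)
  7P = (1, 11)
  8P = (9, 7)
  9P = (3, 8)
  10P = (3, 5)
  11P = (9, 6)
  12P = (1, 2)
  13P = (11, 10)
  14P = (10, 8)
  15P = (0, 8)
  16P = (8, 6)
Match found at i = 16.

k = 16


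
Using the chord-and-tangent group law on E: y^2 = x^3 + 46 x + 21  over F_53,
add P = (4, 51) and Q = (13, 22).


P != Q, so use the chord formula.
s = (y2 - y1) / (x2 - x1) = (24) / (9) mod 53 = 38
x3 = s^2 - x1 - x2 mod 53 = 38^2 - 4 - 13 = 49
y3 = s (x1 - x3) - y1 mod 53 = 38 * (4 - 49) - 51 = 41

P + Q = (49, 41)


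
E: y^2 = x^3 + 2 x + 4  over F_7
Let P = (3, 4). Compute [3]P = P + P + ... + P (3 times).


k = 3 = 11_2 (binary, LSB first: 11)
Double-and-add from P = (3, 4):
  bit 0 = 1: acc = O + (3, 4) = (3, 4)
  bit 1 = 1: acc = (3, 4) + (2, 4) = (2, 3)

3P = (2, 3)


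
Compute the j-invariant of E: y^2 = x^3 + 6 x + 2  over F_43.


Delta = -16(4 a^3 + 27 b^2) mod 43 = 14
-1728 * (4 a)^3 = -1728 * (4*6)^3 mod 43 = 4
j = 4 * 14^(-1) mod 43 = 31

j = 31 (mod 43)


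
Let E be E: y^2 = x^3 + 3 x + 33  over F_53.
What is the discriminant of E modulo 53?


4 a^3 + 27 b^2 = 4*3^3 + 27*33^2 = 108 + 29403 = 29511
Delta = -16 * (29511) = -472176
Delta mod 53 = 1

Delta = 1 (mod 53)


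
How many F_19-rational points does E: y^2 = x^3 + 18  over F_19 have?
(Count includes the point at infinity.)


For each x in F_19, count y with y^2 = x^3 + 0 x + 18 mod 19:
  x = 1: RHS = 0, y in [0]  -> 1 point(s)
  x = 2: RHS = 7, y in [8, 11]  -> 2 point(s)
  x = 3: RHS = 7, y in [8, 11]  -> 2 point(s)
  x = 4: RHS = 6, y in [5, 14]  -> 2 point(s)
  x = 6: RHS = 6, y in [5, 14]  -> 2 point(s)
  x = 7: RHS = 0, y in [0]  -> 1 point(s)
  x = 8: RHS = 17, y in [6, 13]  -> 2 point(s)
  x = 9: RHS = 6, y in [5, 14]  -> 2 point(s)
  x = 10: RHS = 11, y in [7, 12]  -> 2 point(s)
  x = 11: RHS = 0, y in [0]  -> 1 point(s)
  x = 12: RHS = 17, y in [6, 13]  -> 2 point(s)
  x = 13: RHS = 11, y in [7, 12]  -> 2 point(s)
  x = 14: RHS = 7, y in [8, 11]  -> 2 point(s)
  x = 15: RHS = 11, y in [7, 12]  -> 2 point(s)
  x = 18: RHS = 17, y in [6, 13]  -> 2 point(s)
Affine points: 27. Add the point at infinity: total = 28.

#E(F_19) = 28


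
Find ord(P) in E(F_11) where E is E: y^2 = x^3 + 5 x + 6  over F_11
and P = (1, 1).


Compute successive multiples of P until we hit O:
  1P = (1, 1)
  2P = (3, 2)
  3P = (10, 0)
  4P = (3, 9)
  5P = (1, 10)
  6P = O

ord(P) = 6


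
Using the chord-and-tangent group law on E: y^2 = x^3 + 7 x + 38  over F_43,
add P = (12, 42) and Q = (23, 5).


P != Q, so use the chord formula.
s = (y2 - y1) / (x2 - x1) = (6) / (11) mod 43 = 24
x3 = s^2 - x1 - x2 mod 43 = 24^2 - 12 - 23 = 25
y3 = s (x1 - x3) - y1 mod 43 = 24 * (12 - 25) - 42 = 33

P + Q = (25, 33)


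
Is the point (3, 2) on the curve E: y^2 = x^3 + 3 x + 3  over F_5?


Check whether y^2 = x^3 + 3 x + 3 (mod 5) for (x, y) = (3, 2).
LHS: y^2 = 2^2 mod 5 = 4
RHS: x^3 + 3 x + 3 = 3^3 + 3*3 + 3 mod 5 = 4
LHS = RHS

Yes, on the curve


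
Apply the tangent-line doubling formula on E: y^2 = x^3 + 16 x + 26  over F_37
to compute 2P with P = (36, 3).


Doubling: s = (3 x1^2 + a) / (2 y1)
s = (3*36^2 + 16) / (2*3) mod 37 = 34
x3 = s^2 - 2 x1 mod 37 = 34^2 - 2*36 = 11
y3 = s (x1 - x3) - y1 mod 37 = 34 * (36 - 11) - 3 = 33

2P = (11, 33)


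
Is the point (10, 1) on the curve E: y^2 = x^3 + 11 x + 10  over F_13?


Check whether y^2 = x^3 + 11 x + 10 (mod 13) for (x, y) = (10, 1).
LHS: y^2 = 1^2 mod 13 = 1
RHS: x^3 + 11 x + 10 = 10^3 + 11*10 + 10 mod 13 = 2
LHS != RHS

No, not on the curve


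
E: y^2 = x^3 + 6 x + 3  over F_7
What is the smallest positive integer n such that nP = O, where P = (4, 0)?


Compute successive multiples of P until we hit O:
  1P = (4, 0)
  2P = O

ord(P) = 2


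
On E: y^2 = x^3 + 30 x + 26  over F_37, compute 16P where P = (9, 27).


k = 16 = 10000_2 (binary, LSB first: 00001)
Double-and-add from P = (9, 27):
  bit 0 = 0: acc unchanged = O
  bit 1 = 0: acc unchanged = O
  bit 2 = 0: acc unchanged = O
  bit 3 = 0: acc unchanged = O
  bit 4 = 1: acc = O + (22, 7) = (22, 7)

16P = (22, 7)


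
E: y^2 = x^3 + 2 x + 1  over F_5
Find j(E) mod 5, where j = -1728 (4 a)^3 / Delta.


Delta = -16(4 a^3 + 27 b^2) mod 5 = 1
-1728 * (4 a)^3 = -1728 * (4*2)^3 mod 5 = 4
j = 4 * 1^(-1) mod 5 = 4

j = 4 (mod 5)


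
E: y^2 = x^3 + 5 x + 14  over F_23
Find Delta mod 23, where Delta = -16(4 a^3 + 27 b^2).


4 a^3 + 27 b^2 = 4*5^3 + 27*14^2 = 500 + 5292 = 5792
Delta = -16 * (5792) = -92672
Delta mod 23 = 18

Delta = 18 (mod 23)


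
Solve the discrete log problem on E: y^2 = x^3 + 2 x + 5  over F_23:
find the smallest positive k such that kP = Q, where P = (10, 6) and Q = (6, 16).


Enumerate multiples of P until we hit Q = (6, 16):
  1P = (10, 6)
  2P = (16, 4)
  3P = (15, 11)
  4P = (22, 5)
  5P = (18, 10)
  6P = (1, 10)
  7P = (21, 4)
  8P = (8, 2)
  9P = (9, 19)
  10P = (12, 20)
  11P = (4, 13)
  12P = (11, 22)
  13P = (5, 5)
  14P = (20, 15)
  15P = (6, 16)
Match found at i = 15.

k = 15


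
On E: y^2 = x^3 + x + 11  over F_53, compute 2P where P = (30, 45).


Doubling: s = (3 x1^2 + a) / (2 y1)
s = (3*30^2 + 1) / (2*45) mod 53 = 20
x3 = s^2 - 2 x1 mod 53 = 20^2 - 2*30 = 22
y3 = s (x1 - x3) - y1 mod 53 = 20 * (30 - 22) - 45 = 9

2P = (22, 9)


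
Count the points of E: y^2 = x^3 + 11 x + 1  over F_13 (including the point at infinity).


For each x in F_13, count y with y^2 = x^3 + 11 x + 1 mod 13:
  x = 0: RHS = 1, y in [1, 12]  -> 2 point(s)
  x = 1: RHS = 0, y in [0]  -> 1 point(s)
  x = 3: RHS = 9, y in [3, 10]  -> 2 point(s)
  x = 5: RHS = 12, y in [5, 8]  -> 2 point(s)
  x = 6: RHS = 10, y in [6, 7]  -> 2 point(s)
  x = 8: RHS = 3, y in [4, 9]  -> 2 point(s)
  x = 9: RHS = 10, y in [6, 7]  -> 2 point(s)
  x = 11: RHS = 10, y in [6, 7]  -> 2 point(s)
Affine points: 15. Add the point at infinity: total = 16.

#E(F_13) = 16


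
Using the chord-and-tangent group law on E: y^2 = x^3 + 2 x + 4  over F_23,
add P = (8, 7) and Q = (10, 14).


P != Q, so use the chord formula.
s = (y2 - y1) / (x2 - x1) = (7) / (2) mod 23 = 15
x3 = s^2 - x1 - x2 mod 23 = 15^2 - 8 - 10 = 0
y3 = s (x1 - x3) - y1 mod 23 = 15 * (8 - 0) - 7 = 21

P + Q = (0, 21)


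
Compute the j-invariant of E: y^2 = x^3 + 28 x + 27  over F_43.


Delta = -16(4 a^3 + 27 b^2) mod 43 = 15
-1728 * (4 a)^3 = -1728 * (4*28)^3 mod 43 = 2
j = 2 * 15^(-1) mod 43 = 3

j = 3 (mod 43)


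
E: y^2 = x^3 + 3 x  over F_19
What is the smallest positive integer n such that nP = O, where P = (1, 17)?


Compute successive multiples of P until we hit O:
  1P = (1, 17)
  2P = (5, 8)
  3P = (5, 11)
  4P = (1, 2)
  5P = O

ord(P) = 5


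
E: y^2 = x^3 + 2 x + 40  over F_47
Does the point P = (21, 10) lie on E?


Check whether y^2 = x^3 + 2 x + 40 (mod 47) for (x, y) = (21, 10).
LHS: y^2 = 10^2 mod 47 = 6
RHS: x^3 + 2 x + 40 = 21^3 + 2*21 + 40 mod 47 = 37
LHS != RHS

No, not on the curve


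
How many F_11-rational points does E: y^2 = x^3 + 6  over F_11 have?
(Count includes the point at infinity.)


For each x in F_11, count y with y^2 = x^3 + 0 x + 6 mod 11:
  x = 2: RHS = 3, y in [5, 6]  -> 2 point(s)
  x = 3: RHS = 0, y in [0]  -> 1 point(s)
  x = 4: RHS = 4, y in [2, 9]  -> 2 point(s)
  x = 8: RHS = 1, y in [1, 10]  -> 2 point(s)
  x = 9: RHS = 9, y in [3, 8]  -> 2 point(s)
  x = 10: RHS = 5, y in [4, 7]  -> 2 point(s)
Affine points: 11. Add the point at infinity: total = 12.

#E(F_11) = 12


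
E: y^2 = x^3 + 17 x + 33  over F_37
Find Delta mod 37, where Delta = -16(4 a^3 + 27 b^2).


4 a^3 + 27 b^2 = 4*17^3 + 27*33^2 = 19652 + 29403 = 49055
Delta = -16 * (49055) = -784880
Delta mod 37 = 1

Delta = 1 (mod 37)


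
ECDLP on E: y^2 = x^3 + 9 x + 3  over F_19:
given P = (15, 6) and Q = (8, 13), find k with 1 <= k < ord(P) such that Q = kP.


Enumerate multiples of P until we hit Q = (8, 13):
  1P = (15, 6)
  2P = (8, 13)
Match found at i = 2.

k = 2


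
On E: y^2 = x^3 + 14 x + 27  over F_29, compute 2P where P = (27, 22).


Doubling: s = (3 x1^2 + a) / (2 y1)
s = (3*27^2 + 14) / (2*22) mod 29 = 23
x3 = s^2 - 2 x1 mod 29 = 23^2 - 2*27 = 11
y3 = s (x1 - x3) - y1 mod 29 = 23 * (27 - 11) - 22 = 27

2P = (11, 27)


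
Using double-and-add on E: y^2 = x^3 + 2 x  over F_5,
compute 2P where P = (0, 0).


k = 2 = 10_2 (binary, LSB first: 01)
Double-and-add from P = (0, 0):
  bit 0 = 0: acc unchanged = O
  bit 1 = 1: acc = O + O = O

2P = O


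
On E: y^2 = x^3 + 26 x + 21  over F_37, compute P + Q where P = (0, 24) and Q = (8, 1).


P != Q, so use the chord formula.
s = (y2 - y1) / (x2 - x1) = (14) / (8) mod 37 = 11
x3 = s^2 - x1 - x2 mod 37 = 11^2 - 0 - 8 = 2
y3 = s (x1 - x3) - y1 mod 37 = 11 * (0 - 2) - 24 = 28

P + Q = (2, 28)


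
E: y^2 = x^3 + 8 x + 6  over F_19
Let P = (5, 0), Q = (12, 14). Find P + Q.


P != Q, so use the chord formula.
s = (y2 - y1) / (x2 - x1) = (14) / (7) mod 19 = 2
x3 = s^2 - x1 - x2 mod 19 = 2^2 - 5 - 12 = 6
y3 = s (x1 - x3) - y1 mod 19 = 2 * (5 - 6) - 0 = 17

P + Q = (6, 17)


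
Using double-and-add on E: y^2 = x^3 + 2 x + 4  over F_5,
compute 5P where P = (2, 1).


k = 5 = 101_2 (binary, LSB first: 101)
Double-and-add from P = (2, 1):
  bit 0 = 1: acc = O + (2, 1) = (2, 1)
  bit 1 = 0: acc unchanged = (2, 1)
  bit 2 = 1: acc = (2, 1) + (4, 4) = (0, 2)

5P = (0, 2)


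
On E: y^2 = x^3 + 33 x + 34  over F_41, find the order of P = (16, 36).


Compute successive multiples of P until we hit O:
  1P = (16, 36)
  2P = (4, 36)
  3P = (21, 5)
  4P = (8, 21)
  5P = (25, 24)
  6P = (20, 24)
  7P = (14, 40)
  8P = (15, 3)
  ... (continuing to 52P)
  52P = O

ord(P) = 52


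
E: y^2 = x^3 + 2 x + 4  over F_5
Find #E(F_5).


For each x in F_5, count y with y^2 = x^3 + 2 x + 4 mod 5:
  x = 0: RHS = 4, y in [2, 3]  -> 2 point(s)
  x = 2: RHS = 1, y in [1, 4]  -> 2 point(s)
  x = 4: RHS = 1, y in [1, 4]  -> 2 point(s)
Affine points: 6. Add the point at infinity: total = 7.

#E(F_5) = 7


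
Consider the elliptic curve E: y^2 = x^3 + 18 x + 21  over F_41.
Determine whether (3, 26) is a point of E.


Check whether y^2 = x^3 + 18 x + 21 (mod 41) for (x, y) = (3, 26).
LHS: y^2 = 26^2 mod 41 = 20
RHS: x^3 + 18 x + 21 = 3^3 + 18*3 + 21 mod 41 = 20
LHS = RHS

Yes, on the curve


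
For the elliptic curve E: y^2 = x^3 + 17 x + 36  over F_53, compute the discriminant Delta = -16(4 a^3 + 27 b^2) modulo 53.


4 a^3 + 27 b^2 = 4*17^3 + 27*36^2 = 19652 + 34992 = 54644
Delta = -16 * (54644) = -874304
Delta mod 53 = 37

Delta = 37 (mod 53)


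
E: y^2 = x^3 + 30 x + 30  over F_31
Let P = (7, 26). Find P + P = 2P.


Doubling: s = (3 x1^2 + a) / (2 y1)
s = (3*7^2 + 30) / (2*26) mod 31 = 4
x3 = s^2 - 2 x1 mod 31 = 4^2 - 2*7 = 2
y3 = s (x1 - x3) - y1 mod 31 = 4 * (7 - 2) - 26 = 25

2P = (2, 25)


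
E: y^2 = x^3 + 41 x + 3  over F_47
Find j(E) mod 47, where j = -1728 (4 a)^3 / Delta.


Delta = -16(4 a^3 + 27 b^2) mod 47 = 19
-1728 * (4 a)^3 = -1728 * (4*41)^3 mod 47 = 28
j = 28 * 19^(-1) mod 47 = 46

j = 46 (mod 47)


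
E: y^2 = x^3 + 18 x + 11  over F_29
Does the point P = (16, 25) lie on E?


Check whether y^2 = x^3 + 18 x + 11 (mod 29) for (x, y) = (16, 25).
LHS: y^2 = 25^2 mod 29 = 16
RHS: x^3 + 18 x + 11 = 16^3 + 18*16 + 11 mod 29 = 16
LHS = RHS

Yes, on the curve


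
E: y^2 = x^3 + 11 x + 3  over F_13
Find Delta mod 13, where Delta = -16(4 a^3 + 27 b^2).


4 a^3 + 27 b^2 = 4*11^3 + 27*3^2 = 5324 + 243 = 5567
Delta = -16 * (5567) = -89072
Delta mod 13 = 4

Delta = 4 (mod 13)


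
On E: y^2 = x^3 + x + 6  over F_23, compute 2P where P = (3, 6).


k = 2 = 10_2 (binary, LSB first: 01)
Double-and-add from P = (3, 6):
  bit 0 = 0: acc unchanged = O
  bit 1 = 1: acc = O + (2, 4) = (2, 4)

2P = (2, 4)


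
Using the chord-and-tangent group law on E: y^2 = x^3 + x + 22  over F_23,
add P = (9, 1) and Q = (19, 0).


P != Q, so use the chord formula.
s = (y2 - y1) / (x2 - x1) = (22) / (10) mod 23 = 16
x3 = s^2 - x1 - x2 mod 23 = 16^2 - 9 - 19 = 21
y3 = s (x1 - x3) - y1 mod 23 = 16 * (9 - 21) - 1 = 14

P + Q = (21, 14)


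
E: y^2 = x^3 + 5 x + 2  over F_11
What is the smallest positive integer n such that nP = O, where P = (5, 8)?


Compute successive multiples of P until we hit O:
  1P = (5, 8)
  2P = (4, 8)
  3P = (2, 3)
  4P = (8, 9)
  5P = (3, 0)
  6P = (8, 2)
  7P = (2, 8)
  8P = (4, 3)
  ... (continuing to 10P)
  10P = O

ord(P) = 10


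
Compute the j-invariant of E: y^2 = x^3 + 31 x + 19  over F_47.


Delta = -16(4 a^3 + 27 b^2) mod 47 = 19
-1728 * (4 a)^3 = -1728 * (4*31)^3 mod 47 = 7
j = 7 * 19^(-1) mod 47 = 35

j = 35 (mod 47)


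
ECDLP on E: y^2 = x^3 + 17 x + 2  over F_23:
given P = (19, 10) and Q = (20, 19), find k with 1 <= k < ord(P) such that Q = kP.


Enumerate multiples of P until we hit Q = (20, 19):
  1P = (19, 10)
  2P = (20, 4)
  3P = (20, 19)
Match found at i = 3.

k = 3


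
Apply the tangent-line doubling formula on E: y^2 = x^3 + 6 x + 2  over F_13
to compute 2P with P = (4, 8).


Doubling: s = (3 x1^2 + a) / (2 y1)
s = (3*4^2 + 6) / (2*8) mod 13 = 5
x3 = s^2 - 2 x1 mod 13 = 5^2 - 2*4 = 4
y3 = s (x1 - x3) - y1 mod 13 = 5 * (4 - 4) - 8 = 5

2P = (4, 5)


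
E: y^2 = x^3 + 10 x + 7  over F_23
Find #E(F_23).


For each x in F_23, count y with y^2 = x^3 + 10 x + 7 mod 23:
  x = 1: RHS = 18, y in [8, 15]  -> 2 point(s)
  x = 2: RHS = 12, y in [9, 14]  -> 2 point(s)
  x = 3: RHS = 18, y in [8, 15]  -> 2 point(s)
  x = 7: RHS = 6, y in [11, 12]  -> 2 point(s)
  x = 8: RHS = 1, y in [1, 22]  -> 2 point(s)
  x = 10: RHS = 3, y in [7, 16]  -> 2 point(s)
  x = 14: RHS = 16, y in [4, 19]  -> 2 point(s)
  x = 15: RHS = 13, y in [6, 17]  -> 2 point(s)
  x = 16: RHS = 8, y in [10, 13]  -> 2 point(s)
  x = 18: RHS = 16, y in [4, 19]  -> 2 point(s)
  x = 19: RHS = 18, y in [8, 15]  -> 2 point(s)
  x = 21: RHS = 2, y in [5, 18]  -> 2 point(s)
Affine points: 24. Add the point at infinity: total = 25.

#E(F_23) = 25


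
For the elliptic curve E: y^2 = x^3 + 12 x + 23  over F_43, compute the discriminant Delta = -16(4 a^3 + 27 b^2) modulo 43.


4 a^3 + 27 b^2 = 4*12^3 + 27*23^2 = 6912 + 14283 = 21195
Delta = -16 * (21195) = -339120
Delta mod 43 = 21

Delta = 21 (mod 43)


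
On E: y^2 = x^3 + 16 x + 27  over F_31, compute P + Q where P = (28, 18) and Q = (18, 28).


P != Q, so use the chord formula.
s = (y2 - y1) / (x2 - x1) = (10) / (21) mod 31 = 30
x3 = s^2 - x1 - x2 mod 31 = 30^2 - 28 - 18 = 17
y3 = s (x1 - x3) - y1 mod 31 = 30 * (28 - 17) - 18 = 2

P + Q = (17, 2)


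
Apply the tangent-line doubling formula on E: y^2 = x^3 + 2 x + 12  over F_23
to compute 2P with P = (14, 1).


Doubling: s = (3 x1^2 + a) / (2 y1)
s = (3*14^2 + 2) / (2*1) mod 23 = 19
x3 = s^2 - 2 x1 mod 23 = 19^2 - 2*14 = 11
y3 = s (x1 - x3) - y1 mod 23 = 19 * (14 - 11) - 1 = 10

2P = (11, 10)


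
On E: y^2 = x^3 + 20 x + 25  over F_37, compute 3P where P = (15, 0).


k = 3 = 11_2 (binary, LSB first: 11)
Double-and-add from P = (15, 0):
  bit 0 = 1: acc = O + (15, 0) = (15, 0)
  bit 1 = 1: acc = (15, 0) + O = (15, 0)

3P = (15, 0)


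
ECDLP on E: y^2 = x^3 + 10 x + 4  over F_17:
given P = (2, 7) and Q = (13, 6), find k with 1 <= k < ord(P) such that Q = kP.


Enumerate multiples of P until we hit Q = (13, 6):
  1P = (2, 7)
  2P = (12, 4)
  3P = (7, 3)
  4P = (10, 13)
  5P = (13, 6)
Match found at i = 5.

k = 5


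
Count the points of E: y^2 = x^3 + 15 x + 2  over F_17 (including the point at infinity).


For each x in F_17, count y with y^2 = x^3 + 15 x + 2 mod 17:
  x = 0: RHS = 2, y in [6, 11]  -> 2 point(s)
  x = 1: RHS = 1, y in [1, 16]  -> 2 point(s)
  x = 5: RHS = 15, y in [7, 10]  -> 2 point(s)
  x = 6: RHS = 2, y in [6, 11]  -> 2 point(s)
  x = 7: RHS = 8, y in [5, 12]  -> 2 point(s)
  x = 9: RHS = 16, y in [4, 13]  -> 2 point(s)
  x = 10: RHS = 13, y in [8, 9]  -> 2 point(s)
  x = 11: RHS = 2, y in [6, 11]  -> 2 point(s)
  x = 14: RHS = 15, y in [7, 10]  -> 2 point(s)
  x = 15: RHS = 15, y in [7, 10]  -> 2 point(s)
Affine points: 20. Add the point at infinity: total = 21.

#E(F_17) = 21


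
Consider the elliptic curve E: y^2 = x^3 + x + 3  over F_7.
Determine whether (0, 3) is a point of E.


Check whether y^2 = x^3 + 1 x + 3 (mod 7) for (x, y) = (0, 3).
LHS: y^2 = 3^2 mod 7 = 2
RHS: x^3 + 1 x + 3 = 0^3 + 1*0 + 3 mod 7 = 3
LHS != RHS

No, not on the curve


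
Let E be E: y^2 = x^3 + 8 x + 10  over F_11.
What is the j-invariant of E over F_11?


Delta = -16(4 a^3 + 27 b^2) mod 11 = 9
-1728 * (4 a)^3 = -1728 * (4*8)^3 mod 11 = 1
j = 1 * 9^(-1) mod 11 = 5

j = 5 (mod 11)


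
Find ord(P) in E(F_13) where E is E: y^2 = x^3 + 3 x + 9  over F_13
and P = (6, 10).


Compute successive multiples of P until we hit O:
  1P = (6, 10)
  2P = (2, 7)
  3P = (8, 8)
  4P = (0, 10)
  5P = (7, 3)
  6P = (10, 5)
  7P = (1, 0)
  8P = (10, 8)
  ... (continuing to 14P)
  14P = O

ord(P) = 14


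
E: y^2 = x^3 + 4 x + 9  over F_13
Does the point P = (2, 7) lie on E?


Check whether y^2 = x^3 + 4 x + 9 (mod 13) for (x, y) = (2, 7).
LHS: y^2 = 7^2 mod 13 = 10
RHS: x^3 + 4 x + 9 = 2^3 + 4*2 + 9 mod 13 = 12
LHS != RHS

No, not on the curve


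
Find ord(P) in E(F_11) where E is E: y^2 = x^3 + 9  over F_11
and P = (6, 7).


Compute successive multiples of P until we hit O:
  1P = (6, 7)
  2P = (8, 9)
  3P = (9, 1)
  4P = (0, 3)
  5P = (3, 6)
  6P = (7, 0)
  7P = (3, 5)
  8P = (0, 8)
  ... (continuing to 12P)
  12P = O

ord(P) = 12


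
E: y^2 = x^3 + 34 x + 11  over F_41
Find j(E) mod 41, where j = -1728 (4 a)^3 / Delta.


Delta = -16(4 a^3 + 27 b^2) mod 41 = 20
-1728 * (4 a)^3 = -1728 * (4*34)^3 mod 41 = 20
j = 20 * 20^(-1) mod 41 = 1

j = 1 (mod 41)


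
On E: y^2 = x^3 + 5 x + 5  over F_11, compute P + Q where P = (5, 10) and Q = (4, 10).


P != Q, so use the chord formula.
s = (y2 - y1) / (x2 - x1) = (0) / (10) mod 11 = 0
x3 = s^2 - x1 - x2 mod 11 = 0^2 - 5 - 4 = 2
y3 = s (x1 - x3) - y1 mod 11 = 0 * (5 - 2) - 10 = 1

P + Q = (2, 1)


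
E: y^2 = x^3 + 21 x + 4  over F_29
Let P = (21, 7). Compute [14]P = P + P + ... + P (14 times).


k = 14 = 1110_2 (binary, LSB first: 0111)
Double-and-add from P = (21, 7):
  bit 0 = 0: acc unchanged = O
  bit 1 = 1: acc = O + (10, 5) = (10, 5)
  bit 2 = 1: acc = (10, 5) + (16, 17) = (7, 1)
  bit 3 = 1: acc = (7, 1) + (17, 5) = (4, 6)

14P = (4, 6)


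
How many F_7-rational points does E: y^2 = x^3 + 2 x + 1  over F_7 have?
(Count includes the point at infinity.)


For each x in F_7, count y with y^2 = x^3 + 2 x + 1 mod 7:
  x = 0: RHS = 1, y in [1, 6]  -> 2 point(s)
  x = 1: RHS = 4, y in [2, 5]  -> 2 point(s)
Affine points: 4. Add the point at infinity: total = 5.

#E(F_7) = 5


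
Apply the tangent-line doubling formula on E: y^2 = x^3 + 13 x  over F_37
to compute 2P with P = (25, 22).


Doubling: s = (3 x1^2 + a) / (2 y1)
s = (3*25^2 + 13) / (2*22) mod 37 = 16
x3 = s^2 - 2 x1 mod 37 = 16^2 - 2*25 = 21
y3 = s (x1 - x3) - y1 mod 37 = 16 * (25 - 21) - 22 = 5

2P = (21, 5)


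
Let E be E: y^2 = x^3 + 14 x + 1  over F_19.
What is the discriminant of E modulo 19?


4 a^3 + 27 b^2 = 4*14^3 + 27*1^2 = 10976 + 27 = 11003
Delta = -16 * (11003) = -176048
Delta mod 19 = 6

Delta = 6 (mod 19)


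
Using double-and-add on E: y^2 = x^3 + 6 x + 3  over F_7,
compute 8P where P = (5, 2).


k = 8 = 1000_2 (binary, LSB first: 0001)
Double-and-add from P = (5, 2):
  bit 0 = 0: acc unchanged = O
  bit 1 = 0: acc unchanged = O
  bit 2 = 0: acc unchanged = O
  bit 3 = 1: acc = O + (5, 5) = (5, 5)

8P = (5, 5)


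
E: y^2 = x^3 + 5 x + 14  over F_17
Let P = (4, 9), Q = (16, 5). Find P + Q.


P != Q, so use the chord formula.
s = (y2 - y1) / (x2 - x1) = (13) / (12) mod 17 = 11
x3 = s^2 - x1 - x2 mod 17 = 11^2 - 4 - 16 = 16
y3 = s (x1 - x3) - y1 mod 17 = 11 * (4 - 16) - 9 = 12

P + Q = (16, 12)


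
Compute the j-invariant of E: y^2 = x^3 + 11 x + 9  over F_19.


Delta = -16(4 a^3 + 27 b^2) mod 19 = 18
-1728 * (4 a)^3 = -1728 * (4*11)^3 mod 19 = 7
j = 7 * 18^(-1) mod 19 = 12

j = 12 (mod 19)


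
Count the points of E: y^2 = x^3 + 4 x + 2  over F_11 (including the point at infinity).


For each x in F_11, count y with y^2 = x^3 + 4 x + 2 mod 11:
  x = 4: RHS = 5, y in [4, 7]  -> 2 point(s)
  x = 5: RHS = 4, y in [2, 9]  -> 2 point(s)
  x = 6: RHS = 0, y in [0]  -> 1 point(s)
Affine points: 5. Add the point at infinity: total = 6.

#E(F_11) = 6


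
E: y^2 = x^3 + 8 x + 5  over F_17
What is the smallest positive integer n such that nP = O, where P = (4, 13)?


Compute successive multiples of P until we hit O:
  1P = (4, 13)
  2P = (7, 8)
  3P = (5, 0)
  4P = (7, 9)
  5P = (4, 4)
  6P = O

ord(P) = 6


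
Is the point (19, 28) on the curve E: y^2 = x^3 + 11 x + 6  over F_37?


Check whether y^2 = x^3 + 11 x + 6 (mod 37) for (x, y) = (19, 28).
LHS: y^2 = 28^2 mod 37 = 7
RHS: x^3 + 11 x + 6 = 19^3 + 11*19 + 6 mod 37 = 7
LHS = RHS

Yes, on the curve


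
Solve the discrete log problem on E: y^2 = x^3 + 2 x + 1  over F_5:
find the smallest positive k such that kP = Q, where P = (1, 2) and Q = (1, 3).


Enumerate multiples of P until we hit Q = (1, 3):
  1P = (1, 2)
  2P = (3, 3)
  3P = (0, 1)
  4P = (0, 4)
  5P = (3, 2)
  6P = (1, 3)
Match found at i = 6.

k = 6


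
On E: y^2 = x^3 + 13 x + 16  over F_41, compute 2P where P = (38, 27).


Doubling: s = (3 x1^2 + a) / (2 y1)
s = (3*38^2 + 13) / (2*27) mod 41 = 22
x3 = s^2 - 2 x1 mod 41 = 22^2 - 2*38 = 39
y3 = s (x1 - x3) - y1 mod 41 = 22 * (38 - 39) - 27 = 33

2P = (39, 33)


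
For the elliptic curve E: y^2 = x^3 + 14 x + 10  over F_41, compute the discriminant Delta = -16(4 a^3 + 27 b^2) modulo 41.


4 a^3 + 27 b^2 = 4*14^3 + 27*10^2 = 10976 + 2700 = 13676
Delta = -16 * (13676) = -218816
Delta mod 41 = 1

Delta = 1 (mod 41)


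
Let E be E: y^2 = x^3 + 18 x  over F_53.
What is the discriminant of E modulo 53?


4 a^3 + 27 b^2 = 4*18^3 + 27*0^2 = 23328 + 0 = 23328
Delta = -16 * (23328) = -373248
Delta mod 53 = 31

Delta = 31 (mod 53)


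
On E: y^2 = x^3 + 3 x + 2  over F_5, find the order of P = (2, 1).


Compute successive multiples of P until we hit O:
  1P = (2, 1)
  2P = (1, 4)
  3P = (1, 1)
  4P = (2, 4)
  5P = O

ord(P) = 5


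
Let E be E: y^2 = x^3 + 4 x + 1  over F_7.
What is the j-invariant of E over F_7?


Delta = -16(4 a^3 + 27 b^2) mod 7 = 1
-1728 * (4 a)^3 = -1728 * (4*4)^3 mod 7 = 1
j = 1 * 1^(-1) mod 7 = 1

j = 1 (mod 7)


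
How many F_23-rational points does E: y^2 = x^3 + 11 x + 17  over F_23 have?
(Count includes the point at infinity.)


For each x in F_23, count y with y^2 = x^3 + 11 x + 17 mod 23:
  x = 1: RHS = 6, y in [11, 12]  -> 2 point(s)
  x = 2: RHS = 1, y in [1, 22]  -> 2 point(s)
  x = 3: RHS = 8, y in [10, 13]  -> 2 point(s)
  x = 5: RHS = 13, y in [6, 17]  -> 2 point(s)
  x = 6: RHS = 0, y in [0]  -> 1 point(s)
  x = 7: RHS = 0, y in [0]  -> 1 point(s)
  x = 10: RHS = 0, y in [0]  -> 1 point(s)
  x = 19: RHS = 1, y in [1, 22]  -> 2 point(s)
  x = 20: RHS = 3, y in [7, 16]  -> 2 point(s)
Affine points: 15. Add the point at infinity: total = 16.

#E(F_23) = 16


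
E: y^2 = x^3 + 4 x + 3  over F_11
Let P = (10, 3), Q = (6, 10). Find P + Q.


P != Q, so use the chord formula.
s = (y2 - y1) / (x2 - x1) = (7) / (7) mod 11 = 1
x3 = s^2 - x1 - x2 mod 11 = 1^2 - 10 - 6 = 7
y3 = s (x1 - x3) - y1 mod 11 = 1 * (10 - 7) - 3 = 0

P + Q = (7, 0)


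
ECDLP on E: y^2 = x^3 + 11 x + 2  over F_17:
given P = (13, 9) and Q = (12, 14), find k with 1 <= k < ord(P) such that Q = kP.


Enumerate multiples of P until we hit Q = (12, 14):
  1P = (13, 9)
  2P = (4, 12)
  3P = (2, 10)
  4P = (11, 14)
  5P = (12, 14)
Match found at i = 5.

k = 5


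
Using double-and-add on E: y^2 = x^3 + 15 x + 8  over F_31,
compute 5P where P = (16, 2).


k = 5 = 101_2 (binary, LSB first: 101)
Double-and-add from P = (16, 2):
  bit 0 = 1: acc = O + (16, 2) = (16, 2)
  bit 1 = 0: acc unchanged = (16, 2)
  bit 2 = 1: acc = (16, 2) + (3, 7) = (16, 29)

5P = (16, 29)


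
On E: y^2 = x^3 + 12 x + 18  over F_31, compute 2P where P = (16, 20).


Doubling: s = (3 x1^2 + a) / (2 y1)
s = (3*16^2 + 12) / (2*20) mod 31 = 4
x3 = s^2 - 2 x1 mod 31 = 4^2 - 2*16 = 15
y3 = s (x1 - x3) - y1 mod 31 = 4 * (16 - 15) - 20 = 15

2P = (15, 15)


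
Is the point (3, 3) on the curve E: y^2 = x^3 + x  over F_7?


Check whether y^2 = x^3 + 1 x + 0 (mod 7) for (x, y) = (3, 3).
LHS: y^2 = 3^2 mod 7 = 2
RHS: x^3 + 1 x + 0 = 3^3 + 1*3 + 0 mod 7 = 2
LHS = RHS

Yes, on the curve


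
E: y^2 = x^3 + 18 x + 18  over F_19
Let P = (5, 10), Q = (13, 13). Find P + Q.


P != Q, so use the chord formula.
s = (y2 - y1) / (x2 - x1) = (3) / (8) mod 19 = 17
x3 = s^2 - x1 - x2 mod 19 = 17^2 - 5 - 13 = 5
y3 = s (x1 - x3) - y1 mod 19 = 17 * (5 - 5) - 10 = 9

P + Q = (5, 9)


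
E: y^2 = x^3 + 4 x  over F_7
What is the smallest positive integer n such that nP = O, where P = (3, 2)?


Compute successive multiples of P until we hit O:
  1P = (3, 2)
  2P = (2, 4)
  3P = (6, 4)
  4P = (0, 0)
  5P = (6, 3)
  6P = (2, 3)
  7P = (3, 5)
  8P = O

ord(P) = 8


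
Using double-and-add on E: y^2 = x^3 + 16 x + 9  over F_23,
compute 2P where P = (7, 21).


k = 2 = 10_2 (binary, LSB first: 01)
Double-and-add from P = (7, 21):
  bit 0 = 0: acc unchanged = O
  bit 1 = 1: acc = O + (15, 6) = (15, 6)

2P = (15, 6)


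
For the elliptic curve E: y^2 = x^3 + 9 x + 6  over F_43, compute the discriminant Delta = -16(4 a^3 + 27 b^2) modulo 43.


4 a^3 + 27 b^2 = 4*9^3 + 27*6^2 = 2916 + 972 = 3888
Delta = -16 * (3888) = -62208
Delta mod 43 = 13

Delta = 13 (mod 43)


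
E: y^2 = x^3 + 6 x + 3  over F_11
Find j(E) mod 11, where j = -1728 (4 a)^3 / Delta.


Delta = -16(4 a^3 + 27 b^2) mod 11 = 9
-1728 * (4 a)^3 = -1728 * (4*6)^3 mod 11 = 3
j = 3 * 9^(-1) mod 11 = 4

j = 4 (mod 11)


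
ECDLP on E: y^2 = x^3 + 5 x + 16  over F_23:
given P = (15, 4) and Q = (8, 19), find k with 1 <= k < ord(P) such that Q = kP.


Enumerate multiples of P until we hit Q = (8, 19):
  1P = (15, 4)
  2P = (19, 1)
  3P = (14, 1)
  4P = (3, 9)
  5P = (13, 22)
  6P = (7, 16)
  7P = (9, 10)
  8P = (0, 4)
  9P = (8, 19)
Match found at i = 9.

k = 9


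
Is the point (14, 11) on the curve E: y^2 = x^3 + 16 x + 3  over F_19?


Check whether y^2 = x^3 + 16 x + 3 (mod 19) for (x, y) = (14, 11).
LHS: y^2 = 11^2 mod 19 = 7
RHS: x^3 + 16 x + 3 = 14^3 + 16*14 + 3 mod 19 = 7
LHS = RHS

Yes, on the curve


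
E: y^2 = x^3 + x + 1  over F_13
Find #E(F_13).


For each x in F_13, count y with y^2 = x^3 + 1 x + 1 mod 13:
  x = 0: RHS = 1, y in [1, 12]  -> 2 point(s)
  x = 1: RHS = 3, y in [4, 9]  -> 2 point(s)
  x = 4: RHS = 4, y in [2, 11]  -> 2 point(s)
  x = 5: RHS = 1, y in [1, 12]  -> 2 point(s)
  x = 7: RHS = 0, y in [0]  -> 1 point(s)
  x = 8: RHS = 1, y in [1, 12]  -> 2 point(s)
  x = 10: RHS = 10, y in [6, 7]  -> 2 point(s)
  x = 11: RHS = 4, y in [2, 11]  -> 2 point(s)
  x = 12: RHS = 12, y in [5, 8]  -> 2 point(s)
Affine points: 17. Add the point at infinity: total = 18.

#E(F_13) = 18


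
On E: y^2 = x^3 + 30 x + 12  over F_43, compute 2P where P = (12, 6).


Doubling: s = (3 x1^2 + a) / (2 y1)
s = (3*12^2 + 30) / (2*6) mod 43 = 17
x3 = s^2 - 2 x1 mod 43 = 17^2 - 2*12 = 7
y3 = s (x1 - x3) - y1 mod 43 = 17 * (12 - 7) - 6 = 36

2P = (7, 36)


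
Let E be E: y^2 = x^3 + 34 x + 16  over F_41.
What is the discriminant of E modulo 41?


4 a^3 + 27 b^2 = 4*34^3 + 27*16^2 = 157216 + 6912 = 164128
Delta = -16 * (164128) = -2626048
Delta mod 41 = 2

Delta = 2 (mod 41)


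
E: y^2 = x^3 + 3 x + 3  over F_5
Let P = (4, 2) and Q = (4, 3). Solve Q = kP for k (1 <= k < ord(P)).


Enumerate multiples of P until we hit Q = (4, 3):
  1P = (4, 2)
  2P = (3, 2)
  3P = (3, 3)
  4P = (4, 3)
Match found at i = 4.

k = 4


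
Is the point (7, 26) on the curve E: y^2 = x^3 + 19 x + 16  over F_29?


Check whether y^2 = x^3 + 19 x + 16 (mod 29) for (x, y) = (7, 26).
LHS: y^2 = 26^2 mod 29 = 9
RHS: x^3 + 19 x + 16 = 7^3 + 19*7 + 16 mod 29 = 28
LHS != RHS

No, not on the curve


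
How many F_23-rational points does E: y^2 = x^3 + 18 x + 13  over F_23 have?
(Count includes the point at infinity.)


For each x in F_23, count y with y^2 = x^3 + 18 x + 13 mod 23:
  x = 0: RHS = 13, y in [6, 17]  -> 2 point(s)
  x = 1: RHS = 9, y in [3, 20]  -> 2 point(s)
  x = 3: RHS = 2, y in [5, 18]  -> 2 point(s)
  x = 8: RHS = 2, y in [5, 18]  -> 2 point(s)
  x = 11: RHS = 1, y in [1, 22]  -> 2 point(s)
  x = 12: RHS = 2, y in [5, 18]  -> 2 point(s)
  x = 13: RHS = 6, y in [11, 12]  -> 2 point(s)
  x = 15: RHS = 1, y in [1, 22]  -> 2 point(s)
  x = 16: RHS = 4, y in [2, 21]  -> 2 point(s)
  x = 20: RHS = 1, y in [1, 22]  -> 2 point(s)
Affine points: 20. Add the point at infinity: total = 21.

#E(F_23) = 21


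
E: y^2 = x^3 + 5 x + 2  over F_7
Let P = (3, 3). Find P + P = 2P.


Doubling: s = (3 x1^2 + a) / (2 y1)
s = (3*3^2 + 5) / (2*3) mod 7 = 3
x3 = s^2 - 2 x1 mod 7 = 3^2 - 2*3 = 3
y3 = s (x1 - x3) - y1 mod 7 = 3 * (3 - 3) - 3 = 4

2P = (3, 4)


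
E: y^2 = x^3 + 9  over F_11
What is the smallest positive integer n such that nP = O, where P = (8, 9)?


Compute successive multiples of P until we hit O:
  1P = (8, 9)
  2P = (0, 3)
  3P = (7, 0)
  4P = (0, 8)
  5P = (8, 2)
  6P = O

ord(P) = 6


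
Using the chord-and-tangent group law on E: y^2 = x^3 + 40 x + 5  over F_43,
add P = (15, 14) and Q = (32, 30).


P != Q, so use the chord formula.
s = (y2 - y1) / (x2 - x1) = (16) / (17) mod 43 = 6
x3 = s^2 - x1 - x2 mod 43 = 6^2 - 15 - 32 = 32
y3 = s (x1 - x3) - y1 mod 43 = 6 * (15 - 32) - 14 = 13

P + Q = (32, 13)


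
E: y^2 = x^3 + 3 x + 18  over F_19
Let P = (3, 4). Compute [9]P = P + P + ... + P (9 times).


k = 9 = 1001_2 (binary, LSB first: 1001)
Double-and-add from P = (3, 4):
  bit 0 = 1: acc = O + (3, 4) = (3, 4)
  bit 1 = 0: acc unchanged = (3, 4)
  bit 2 = 0: acc unchanged = (3, 4)
  bit 3 = 1: acc = (3, 4) + (5, 14) = (17, 2)

9P = (17, 2)


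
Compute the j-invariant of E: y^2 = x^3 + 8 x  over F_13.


Delta = -16(4 a^3 + 27 b^2) mod 13 = 5
-1728 * (4 a)^3 = -1728 * (4*8)^3 mod 13 = 8
j = 8 * 5^(-1) mod 13 = 12

j = 12 (mod 13)


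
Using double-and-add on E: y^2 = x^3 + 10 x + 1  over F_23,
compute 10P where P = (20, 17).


k = 10 = 1010_2 (binary, LSB first: 0101)
Double-and-add from P = (20, 17):
  bit 0 = 0: acc unchanged = O
  bit 1 = 1: acc = O + (8, 15) = (8, 15)
  bit 2 = 0: acc unchanged = (8, 15)
  bit 3 = 1: acc = (8, 15) + (2, 11) = (16, 18)

10P = (16, 18)


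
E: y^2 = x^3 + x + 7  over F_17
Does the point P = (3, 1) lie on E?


Check whether y^2 = x^3 + 1 x + 7 (mod 17) for (x, y) = (3, 1).
LHS: y^2 = 1^2 mod 17 = 1
RHS: x^3 + 1 x + 7 = 3^3 + 1*3 + 7 mod 17 = 3
LHS != RHS

No, not on the curve


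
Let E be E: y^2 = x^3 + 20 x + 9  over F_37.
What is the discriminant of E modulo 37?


4 a^3 + 27 b^2 = 4*20^3 + 27*9^2 = 32000 + 2187 = 34187
Delta = -16 * (34187) = -546992
Delta mod 37 = 16

Delta = 16 (mod 37)
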